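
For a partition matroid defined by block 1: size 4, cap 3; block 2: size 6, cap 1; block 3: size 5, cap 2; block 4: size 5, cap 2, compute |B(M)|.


A basis picks exactly ci elements from block i.
Number of bases = product of C(|Si|, ci).
= C(4,3) * C(6,1) * C(5,2) * C(5,2)
= 4 * 6 * 10 * 10
= 2400.

2400


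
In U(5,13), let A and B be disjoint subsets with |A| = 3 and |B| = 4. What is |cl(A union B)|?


|A union B| = 3 + 4 = 7 (disjoint).
In U(5,13), cl(S) = S if |S| < 5, else cl(S) = E.
Since 7 >= 5, cl(A union B) = E.
|cl(A union B)| = 13.

13


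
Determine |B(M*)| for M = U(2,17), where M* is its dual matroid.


The dual of U(r,n) is U(n-r, n) = U(15,17).
Bases of U(15,17) are all (15)-element subsets.
|B(M*)| = C(17,15) = 136.

136


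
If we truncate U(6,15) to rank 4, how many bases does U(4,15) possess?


Truncating U(6,15) to rank 4 gives U(4,15).
Bases of U(4,15) are all 4-element subsets of 15 elements.
Number of bases = C(15,4) = 15! / (4! * 11!) = 1365.

1365


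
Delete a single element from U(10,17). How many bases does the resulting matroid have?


Deleting e from U(10,17) gives U(10,16) since n > r.
Bases of U(10,16) = C(16,10) = 16! / (10! * 6!) = 8008.

8008


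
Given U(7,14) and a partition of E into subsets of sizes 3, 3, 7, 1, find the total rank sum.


r(Ai) = min(|Ai|, 7) for each part.
Sum = min(3,7) + min(3,7) + min(7,7) + min(1,7)
    = 3 + 3 + 7 + 1
    = 14.

14


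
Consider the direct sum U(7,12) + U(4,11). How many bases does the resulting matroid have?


Bases of a direct sum M1 + M2: |B| = |B(M1)| * |B(M2)|.
|B(U(7,12))| = C(12,7) = 792.
|B(U(4,11))| = C(11,4) = 330.
Total bases = 792 * 330 = 261360.

261360


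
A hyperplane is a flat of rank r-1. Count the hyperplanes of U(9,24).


Hyperplanes of U(9,24) are flats of rank 8.
In a uniform matroid, these are exactly the (8)-element subsets.
Count = C(24,8) = 24! / (8! * 16!) = 735471.

735471


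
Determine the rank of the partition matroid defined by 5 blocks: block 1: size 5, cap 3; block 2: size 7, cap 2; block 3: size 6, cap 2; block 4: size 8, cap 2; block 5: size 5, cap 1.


Rank of a partition matroid = sum of min(|Si|, ci) for each block.
= min(5,3) + min(7,2) + min(6,2) + min(8,2) + min(5,1)
= 3 + 2 + 2 + 2 + 1
= 10.

10


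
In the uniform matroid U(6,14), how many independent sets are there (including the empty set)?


Independent sets of U(6,14) are all subsets of size <= 6.
Count = C(14,0) + C(14,1) + C(14,2) + C(14,3) + C(14,4) + C(14,5) + C(14,6)
     = 1 + 14 + 91 + 364 + 1001 + 2002 + 3003
     = 6476.

6476


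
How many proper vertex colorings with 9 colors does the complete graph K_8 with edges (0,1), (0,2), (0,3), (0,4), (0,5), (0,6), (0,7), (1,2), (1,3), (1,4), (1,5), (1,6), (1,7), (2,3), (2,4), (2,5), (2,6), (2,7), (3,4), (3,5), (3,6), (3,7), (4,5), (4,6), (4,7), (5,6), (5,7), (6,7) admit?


P(K_8, k) = k(k-1)(k-2)...(k-7).
P(9) = (9) * (8) * (7) * (6) * (5) * (4) * (3) * (2) = 362880.

362880


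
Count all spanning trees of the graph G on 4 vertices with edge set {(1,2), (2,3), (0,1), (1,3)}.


By Kirchhoff's matrix tree theorem, the number of spanning trees equals
the determinant of any cofactor of the Laplacian matrix L.
G has 4 vertices and 4 edges.
Computing the (3 x 3) cofactor determinant gives 3.

3


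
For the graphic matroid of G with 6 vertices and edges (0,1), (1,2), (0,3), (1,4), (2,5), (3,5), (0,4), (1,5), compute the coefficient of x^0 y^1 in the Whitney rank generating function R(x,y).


R(x,y) = sum over A in 2^E of x^(r(E)-r(A)) * y^(|A|-r(A)).
G has 6 vertices, 8 edges. r(E) = 5.
Enumerate all 2^8 = 256 subsets.
Count subsets with r(E)-r(A)=0 and |A|-r(A)=1: 25.

25


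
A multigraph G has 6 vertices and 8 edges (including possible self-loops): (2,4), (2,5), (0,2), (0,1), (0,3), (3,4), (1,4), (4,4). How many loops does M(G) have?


In a graphic matroid, a loop is a self-loop edge (u,u) with rank 0.
Examining all 8 edges for self-loops...
Self-loops found: (4,4)
Number of loops = 1.

1


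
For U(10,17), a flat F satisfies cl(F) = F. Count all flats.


Flats of U(10,17): every subset of size < 10 is a flat, plus E itself.
Count = (17 choose 0) + (17 choose 1) + (17 choose 2) + (17 choose 3) + (17 choose 4) + (17 choose 5) + (17 choose 6) + (17 choose 7) + (17 choose 8) + (17 choose 9) + 1
     = 1 + 17 + 136 + 680 + 2380 + 6188 + 12376 + 19448 + 24310 + 24310 + 1
     = 89847.

89847


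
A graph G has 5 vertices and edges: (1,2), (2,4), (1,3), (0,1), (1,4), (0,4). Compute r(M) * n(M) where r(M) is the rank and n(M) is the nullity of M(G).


r(M) = |V| - c = 5 - 1 = 4.
nullity = |E| - r(M) = 6 - 4 = 2.
Product = 4 * 2 = 8.

8


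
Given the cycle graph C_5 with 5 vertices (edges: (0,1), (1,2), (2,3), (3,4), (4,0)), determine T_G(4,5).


T(C_5; x,y) = x + x^2 + ... + x^(4) + y.
T(4,5) = 4^1 + 4^2 + 4^3 + 4^4 + 5
= 4 + 16 + 64 + 256 + 5
= 345.

345


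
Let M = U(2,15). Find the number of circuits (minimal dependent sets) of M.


In U(2,15), circuits are the (3)-element subsets.
Any set of 3 elements is dependent, and removing any one element gives
an independent set of size 2, so it is a minimal dependent set.
Number of circuits = C(15,3) = 15! / (3! * 12!) = 455.

455


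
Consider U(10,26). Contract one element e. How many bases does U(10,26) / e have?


Contracting e from U(10,26) gives U(9,25).
Bases of U(9,25) = C(25,9) = 2042975.

2042975


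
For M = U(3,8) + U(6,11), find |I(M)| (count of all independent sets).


For a direct sum, |I(M1+M2)| = |I(M1)| * |I(M2)|.
|I(U(3,8))| = sum C(8,k) for k=0..3 = 93.
|I(U(6,11))| = sum C(11,k) for k=0..6 = 1486.
Total = 93 * 1486 = 138198.

138198


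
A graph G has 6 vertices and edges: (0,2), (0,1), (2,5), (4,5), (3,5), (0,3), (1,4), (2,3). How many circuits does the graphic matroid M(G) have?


A circuit in a graphic matroid = edge set of a simple cycle.
G has 6 vertices and 8 edges.
Enumerating all minimal edge subsets forming cycles...
Total circuits found: 7.

7


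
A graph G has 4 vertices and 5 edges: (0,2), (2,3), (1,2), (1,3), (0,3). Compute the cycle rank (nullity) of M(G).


Cycle rank (nullity) = |E| - r(M) = |E| - (|V| - c).
|E| = 5, |V| = 4, c = 1.
Nullity = 5 - (4 - 1) = 5 - 3 = 2.

2


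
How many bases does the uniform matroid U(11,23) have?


Bases of U(11,23) are all 11-element subsets of the 23-element ground set.
Number of bases = C(23,11).
C(23,11) = 23! / (11! * 12!) = 1352078.

1352078


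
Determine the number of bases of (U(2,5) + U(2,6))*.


(M1+M2)* = M1* + M2*.
M1* = U(3,5), bases: C(5,3) = 10.
M2* = U(4,6), bases: C(6,4) = 15.
|B(M*)| = 10 * 15 = 150.

150


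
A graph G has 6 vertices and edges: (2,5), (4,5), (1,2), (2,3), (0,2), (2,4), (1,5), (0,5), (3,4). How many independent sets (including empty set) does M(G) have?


An independent set in a graphic matroid is an acyclic edge subset.
G has 6 vertices and 9 edges.
Enumerate all 2^9 = 512 subsets, checking for acyclicity.
Total independent sets = 276.

276


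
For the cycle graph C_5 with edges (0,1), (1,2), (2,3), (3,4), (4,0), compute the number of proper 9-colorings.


P(C_5, k) = (k-1)^5 + (-1)^5*(k-1).
P(9) = (8)^5 - 8
= 32768 - 8 = 32760.

32760


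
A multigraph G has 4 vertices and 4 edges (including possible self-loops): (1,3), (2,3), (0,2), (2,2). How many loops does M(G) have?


In a graphic matroid, a loop is a self-loop edge (u,u) with rank 0.
Examining all 4 edges for self-loops...
Self-loops found: (2,2)
Number of loops = 1.

1


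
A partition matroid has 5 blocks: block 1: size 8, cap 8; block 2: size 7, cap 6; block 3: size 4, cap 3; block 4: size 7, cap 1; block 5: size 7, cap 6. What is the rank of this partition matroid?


Rank of a partition matroid = sum of min(|Si|, ci) for each block.
= min(8,8) + min(7,6) + min(4,3) + min(7,1) + min(7,6)
= 8 + 6 + 3 + 1 + 6
= 24.

24


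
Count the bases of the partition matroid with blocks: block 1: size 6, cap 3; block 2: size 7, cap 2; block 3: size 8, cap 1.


A basis picks exactly ci elements from block i.
Number of bases = product of C(|Si|, ci).
= C(6,3) * C(7,2) * C(8,1)
= 20 * 21 * 8
= 3360.

3360


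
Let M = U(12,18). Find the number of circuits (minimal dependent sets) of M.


In U(12,18), circuits are the (13)-element subsets.
Any set of 13 elements is dependent, and removing any one element gives
an independent set of size 12, so it is a minimal dependent set.
Number of circuits = C(18,13) = 8568.

8568


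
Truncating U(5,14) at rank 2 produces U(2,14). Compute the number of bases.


Truncating U(5,14) to rank 2 gives U(2,14).
Bases of U(2,14) are all 2-element subsets of 14 elements.
Number of bases = C(14,2) = (14 * 13) / (1 * 2) = 91.

91


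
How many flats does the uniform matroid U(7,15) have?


Flats of U(7,15): every subset of size < 7 is a flat, plus E itself.
Count = C(15,0) + C(15,1) + C(15,2) + C(15,3) + C(15,4) + C(15,5) + C(15,6) + 1
     = 1 + 15 + 105 + 455 + 1365 + 3003 + 5005 + 1
     = 9950.

9950


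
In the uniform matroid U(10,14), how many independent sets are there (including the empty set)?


Independent sets of U(10,14) are all subsets of size <= 10.
Count = (14 choose 0) + (14 choose 1) + (14 choose 2) + (14 choose 3) + (14 choose 4) + (14 choose 5) + (14 choose 6) + (14 choose 7) + (14 choose 8) + (14 choose 9) + (14 choose 10)
     = 1 + 14 + 91 + 364 + 1001 + 2002 + 3003 + 3432 + 3003 + 2002 + 1001
     = 15914.

15914


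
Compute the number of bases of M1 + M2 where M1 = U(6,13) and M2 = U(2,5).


Bases of a direct sum M1 + M2: |B| = |B(M1)| * |B(M2)|.
|B(U(6,13))| = C(13,6) = 1716.
|B(U(2,5))| = C(5,2) = 10.
Total bases = 1716 * 10 = 17160.

17160


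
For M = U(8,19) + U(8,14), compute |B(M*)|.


(M1+M2)* = M1* + M2*.
M1* = U(11,19), bases: C(19,11) = 75582.
M2* = U(6,14), bases: C(14,6) = 3003.
|B(M*)| = 75582 * 3003 = 226972746.

226972746


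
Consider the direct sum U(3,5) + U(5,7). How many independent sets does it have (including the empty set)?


For a direct sum, |I(M1+M2)| = |I(M1)| * |I(M2)|.
|I(U(3,5))| = sum C(5,k) for k=0..3 = 26.
|I(U(5,7))| = sum C(7,k) for k=0..5 = 120.
Total = 26 * 120 = 3120.

3120


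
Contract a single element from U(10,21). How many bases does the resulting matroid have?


Contracting e from U(10,21) gives U(9,20).
Bases of U(9,20) = (20 choose 9) = 167960.

167960


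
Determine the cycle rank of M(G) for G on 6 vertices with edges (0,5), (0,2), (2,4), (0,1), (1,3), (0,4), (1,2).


Cycle rank (nullity) = |E| - r(M) = |E| - (|V| - c).
|E| = 7, |V| = 6, c = 1.
Nullity = 7 - (6 - 1) = 7 - 5 = 2.

2


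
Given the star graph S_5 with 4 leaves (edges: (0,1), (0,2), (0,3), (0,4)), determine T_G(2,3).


A star on 5 vertices is a tree with 4 edges.
T(x,y) = x^(4) for any tree.
T(2,3) = 2^4 = 16.

16


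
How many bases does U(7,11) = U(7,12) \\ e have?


Deleting e from U(7,12) gives U(7,11) since n > r.
Bases of U(7,11) = (11 choose 7) = 330.

330


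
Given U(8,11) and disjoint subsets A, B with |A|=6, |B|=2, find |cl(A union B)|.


|A union B| = 6 + 2 = 8 (disjoint).
In U(8,11), cl(S) = S if |S| < 8, else cl(S) = E.
Since 8 >= 8, cl(A union B) = E.
|cl(A union B)| = 11.

11


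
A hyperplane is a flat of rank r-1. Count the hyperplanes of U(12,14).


Hyperplanes of U(12,14) are flats of rank 11.
In a uniform matroid, these are exactly the (11)-element subsets.
Count = (14 choose 11) = 364.

364


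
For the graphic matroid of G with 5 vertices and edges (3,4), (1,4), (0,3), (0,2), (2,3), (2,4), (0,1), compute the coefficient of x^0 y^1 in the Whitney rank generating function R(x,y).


R(x,y) = sum over A in 2^E of x^(r(E)-r(A)) * y^(|A|-r(A)).
G has 5 vertices, 7 edges. r(E) = 4.
Enumerate all 2^7 = 128 subsets.
Count subsets with r(E)-r(A)=0 and |A|-r(A)=1: 20.

20


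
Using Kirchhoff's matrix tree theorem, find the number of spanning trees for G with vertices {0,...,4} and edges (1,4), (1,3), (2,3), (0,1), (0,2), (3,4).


By Kirchhoff's matrix tree theorem, the number of spanning trees equals
the determinant of any cofactor of the Laplacian matrix L.
G has 5 vertices and 6 edges.
Computing the (4 x 4) cofactor determinant gives 11.

11


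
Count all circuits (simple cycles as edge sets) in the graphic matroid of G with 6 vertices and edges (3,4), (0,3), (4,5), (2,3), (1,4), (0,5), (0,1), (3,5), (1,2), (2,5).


A circuit in a graphic matroid = edge set of a simple cycle.
G has 6 vertices and 10 edges.
Enumerating all minimal edge subsets forming cycles...
Total circuits found: 24.

24


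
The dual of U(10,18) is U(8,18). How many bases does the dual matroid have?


The dual of U(r,n) is U(n-r, n) = U(8,18).
Bases of U(8,18) are all (8)-element subsets.
|B(M*)| = C(18,8) = 18! / (8! * 10!) = 43758.

43758


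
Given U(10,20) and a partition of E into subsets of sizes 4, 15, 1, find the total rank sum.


r(Ai) = min(|Ai|, 10) for each part.
Sum = min(4,10) + min(15,10) + min(1,10)
    = 4 + 10 + 1
    = 15.

15


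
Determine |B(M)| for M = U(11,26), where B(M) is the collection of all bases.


Bases of U(11,26) are all 11-element subsets of the 26-element ground set.
Number of bases = C(26,11).
C(26,11) = 7726160.

7726160


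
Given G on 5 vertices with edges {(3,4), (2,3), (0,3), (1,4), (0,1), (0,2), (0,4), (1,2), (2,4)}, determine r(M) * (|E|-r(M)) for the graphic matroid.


r(M) = |V| - c = 5 - 1 = 4.
nullity = |E| - r(M) = 9 - 4 = 5.
Product = 4 * 5 = 20.

20


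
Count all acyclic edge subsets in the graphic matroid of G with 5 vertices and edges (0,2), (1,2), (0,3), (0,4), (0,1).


An independent set in a graphic matroid is an acyclic edge subset.
G has 5 vertices and 5 edges.
Enumerate all 2^5 = 32 subsets, checking for acyclicity.
Total independent sets = 28.

28


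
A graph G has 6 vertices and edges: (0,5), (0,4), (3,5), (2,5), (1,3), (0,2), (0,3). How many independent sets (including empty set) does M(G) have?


An independent set in a graphic matroid is an acyclic edge subset.
G has 6 vertices and 7 edges.
Enumerate all 2^7 = 128 subsets, checking for acyclicity.
Total independent sets = 96.

96


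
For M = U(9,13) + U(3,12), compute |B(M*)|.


(M1+M2)* = M1* + M2*.
M1* = U(4,13), bases: C(13,4) = 715.
M2* = U(9,12), bases: C(12,9) = 220.
|B(M*)| = 715 * 220 = 157300.

157300


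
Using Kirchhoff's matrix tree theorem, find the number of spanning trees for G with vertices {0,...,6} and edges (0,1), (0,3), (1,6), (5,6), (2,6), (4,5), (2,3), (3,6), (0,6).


By Kirchhoff's matrix tree theorem, the number of spanning trees equals
the determinant of any cofactor of the Laplacian matrix L.
G has 7 vertices and 9 edges.
Computing the (6 x 6) cofactor determinant gives 21.

21


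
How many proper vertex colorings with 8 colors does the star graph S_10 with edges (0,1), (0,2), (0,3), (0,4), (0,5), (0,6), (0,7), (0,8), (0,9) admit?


P(tree, k) = k * (k-1)^(9) for any tree on 10 vertices.
P(8) = 8 * 7^9 = 8 * 40353607 = 322828856.

322828856


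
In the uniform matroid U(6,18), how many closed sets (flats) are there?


Flats of U(6,18): every subset of size < 6 is a flat, plus E itself.
Count = (18 choose 0) + (18 choose 1) + (18 choose 2) + (18 choose 3) + (18 choose 4) + (18 choose 5) + 1
     = 1 + 18 + 153 + 816 + 3060 + 8568 + 1
     = 12617.

12617


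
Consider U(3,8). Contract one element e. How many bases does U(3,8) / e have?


Contracting e from U(3,8) gives U(2,7).
Bases of U(2,7) = C(7,2) = (7 * 6) / (1 * 2) = 21.

21


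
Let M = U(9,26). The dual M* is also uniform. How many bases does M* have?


The dual of U(r,n) is U(n-r, n) = U(17,26).
Bases of U(17,26) are all (17)-element subsets.
|B(M*)| = C(26,17) = 26! / (17! * 9!) = 3124550.

3124550


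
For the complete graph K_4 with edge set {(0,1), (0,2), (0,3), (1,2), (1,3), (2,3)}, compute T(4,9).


T(K_4; x,y) = x^3 + 3x^2 + 4xy + 2x + y^3 + 3y^2 + 2y.
Substituting x=4, y=9:
= 64 + 48 + 144 + 8 + 729 + 243 + 18
= 1254.

1254


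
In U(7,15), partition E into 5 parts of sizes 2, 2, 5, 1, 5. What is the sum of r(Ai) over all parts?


r(Ai) = min(|Ai|, 7) for each part.
Sum = min(2,7) + min(2,7) + min(5,7) + min(1,7) + min(5,7)
    = 2 + 2 + 5 + 1 + 5
    = 15.

15


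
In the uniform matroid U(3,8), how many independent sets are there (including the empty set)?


Independent sets of U(3,8) are all subsets of size <= 3.
Count = C(8,0) + C(8,1) + C(8,2) + C(8,3)
     = 1 + 8 + 28 + 56
     = 93.

93


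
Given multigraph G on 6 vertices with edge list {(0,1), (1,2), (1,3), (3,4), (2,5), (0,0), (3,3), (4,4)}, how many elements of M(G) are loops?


In a graphic matroid, a loop is a self-loop edge (u,u) with rank 0.
Examining all 8 edges for self-loops...
Self-loops found: (0,0), (3,3), (4,4)
Number of loops = 3.

3


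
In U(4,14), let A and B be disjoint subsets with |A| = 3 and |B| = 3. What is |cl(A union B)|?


|A union B| = 3 + 3 = 6 (disjoint).
In U(4,14), cl(S) = S if |S| < 4, else cl(S) = E.
Since 6 >= 4, cl(A union B) = E.
|cl(A union B)| = 14.

14


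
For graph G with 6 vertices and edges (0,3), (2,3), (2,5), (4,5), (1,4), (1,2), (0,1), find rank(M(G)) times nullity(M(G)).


r(M) = |V| - c = 6 - 1 = 5.
nullity = |E| - r(M) = 7 - 5 = 2.
Product = 5 * 2 = 10.

10


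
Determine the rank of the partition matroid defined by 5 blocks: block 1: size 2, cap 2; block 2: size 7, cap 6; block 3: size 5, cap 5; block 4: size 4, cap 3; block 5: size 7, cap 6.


Rank of a partition matroid = sum of min(|Si|, ci) for each block.
= min(2,2) + min(7,6) + min(5,5) + min(4,3) + min(7,6)
= 2 + 6 + 5 + 3 + 6
= 22.

22


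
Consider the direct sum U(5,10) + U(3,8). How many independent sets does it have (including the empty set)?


For a direct sum, |I(M1+M2)| = |I(M1)| * |I(M2)|.
|I(U(5,10))| = sum C(10,k) for k=0..5 = 638.
|I(U(3,8))| = sum C(8,k) for k=0..3 = 93.
Total = 638 * 93 = 59334.

59334


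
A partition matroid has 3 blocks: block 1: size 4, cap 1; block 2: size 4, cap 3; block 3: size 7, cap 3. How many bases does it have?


A basis picks exactly ci elements from block i.
Number of bases = product of C(|Si|, ci).
= C(4,1) * C(4,3) * C(7,3)
= 4 * 4 * 35
= 560.

560


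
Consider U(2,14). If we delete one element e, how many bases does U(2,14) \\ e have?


Deleting e from U(2,14) gives U(2,13) since n > r.
Bases of U(2,13) = C(13,2) = 13! / (2! * 11!) = 78.

78


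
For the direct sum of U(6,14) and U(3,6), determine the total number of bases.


Bases of a direct sum M1 + M2: |B| = |B(M1)| * |B(M2)|.
|B(U(6,14))| = C(14,6) = 3003.
|B(U(3,6))| = C(6,3) = 20.
Total bases = 3003 * 20 = 60060.

60060


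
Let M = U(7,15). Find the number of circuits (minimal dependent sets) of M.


In U(7,15), circuits are the (8)-element subsets.
Any set of 8 elements is dependent, and removing any one element gives
an independent set of size 7, so it is a minimal dependent set.
Number of circuits = C(15,8) = 15! / (8! * 7!) = 6435.

6435


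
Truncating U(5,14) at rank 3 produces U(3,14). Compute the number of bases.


Truncating U(5,14) to rank 3 gives U(3,14).
Bases of U(3,14) are all 3-element subsets of 14 elements.
Number of bases = C(14,3) = 14! / (3! * 11!) = 364.

364


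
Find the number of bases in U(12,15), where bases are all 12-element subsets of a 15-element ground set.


Bases of U(12,15) are all 12-element subsets of the 15-element ground set.
Number of bases = C(15,12).
(15 choose 12) = 455.

455


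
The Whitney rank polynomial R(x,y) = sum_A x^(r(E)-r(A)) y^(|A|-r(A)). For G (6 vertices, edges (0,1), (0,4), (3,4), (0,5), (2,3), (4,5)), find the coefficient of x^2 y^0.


R(x,y) = sum over A in 2^E of x^(r(E)-r(A)) * y^(|A|-r(A)).
G has 6 vertices, 6 edges. r(E) = 5.
Enumerate all 2^6 = 64 subsets.
Count subsets with r(E)-r(A)=2 and |A|-r(A)=0: 19.

19


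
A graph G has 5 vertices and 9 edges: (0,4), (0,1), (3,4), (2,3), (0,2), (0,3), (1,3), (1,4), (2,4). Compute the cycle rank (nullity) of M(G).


Cycle rank (nullity) = |E| - r(M) = |E| - (|V| - c).
|E| = 9, |V| = 5, c = 1.
Nullity = 9 - (5 - 1) = 9 - 4 = 5.

5


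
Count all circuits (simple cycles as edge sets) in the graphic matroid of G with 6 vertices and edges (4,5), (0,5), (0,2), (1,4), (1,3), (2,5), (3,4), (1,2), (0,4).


A circuit in a graphic matroid = edge set of a simple cycle.
G has 6 vertices and 9 edges.
Enumerating all minimal edge subsets forming cycles...
Total circuits found: 12.

12


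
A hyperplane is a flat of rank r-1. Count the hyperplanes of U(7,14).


Hyperplanes of U(7,14) are flats of rank 6.
In a uniform matroid, these are exactly the (6)-element subsets.
Count = C(14,6) = 3003.

3003


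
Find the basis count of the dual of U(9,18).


The dual of U(r,n) is U(n-r, n) = U(9,18).
Bases of U(9,18) are all (9)-element subsets.
|B(M*)| = (18 choose 9) = 48620.

48620


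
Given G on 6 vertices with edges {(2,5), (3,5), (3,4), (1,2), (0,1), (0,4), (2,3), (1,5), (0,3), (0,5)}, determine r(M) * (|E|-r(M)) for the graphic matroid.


r(M) = |V| - c = 6 - 1 = 5.
nullity = |E| - r(M) = 10 - 5 = 5.
Product = 5 * 5 = 25.

25


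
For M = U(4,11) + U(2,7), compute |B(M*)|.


(M1+M2)* = M1* + M2*.
M1* = U(7,11), bases: C(11,7) = 330.
M2* = U(5,7), bases: C(7,5) = 21.
|B(M*)| = 330 * 21 = 6930.

6930


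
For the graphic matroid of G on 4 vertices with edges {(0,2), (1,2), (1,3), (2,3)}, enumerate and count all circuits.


A circuit in a graphic matroid = edge set of a simple cycle.
G has 4 vertices and 4 edges.
Enumerating all minimal edge subsets forming cycles...
Total circuits found: 1.

1


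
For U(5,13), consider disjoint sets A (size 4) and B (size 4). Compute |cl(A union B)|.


|A union B| = 4 + 4 = 8 (disjoint).
In U(5,13), cl(S) = S if |S| < 5, else cl(S) = E.
Since 8 >= 5, cl(A union B) = E.
|cl(A union B)| = 13.

13


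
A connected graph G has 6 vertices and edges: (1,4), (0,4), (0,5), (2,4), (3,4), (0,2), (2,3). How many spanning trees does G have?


By Kirchhoff's matrix tree theorem, the number of spanning trees equals
the determinant of any cofactor of the Laplacian matrix L.
G has 6 vertices and 7 edges.
Computing the (5 x 5) cofactor determinant gives 8.

8


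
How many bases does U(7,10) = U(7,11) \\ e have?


Deleting e from U(7,11) gives U(7,10) since n > r.
Bases of U(7,10) = (10 choose 7) = 120.

120


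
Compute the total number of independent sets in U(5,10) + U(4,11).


For a direct sum, |I(M1+M2)| = |I(M1)| * |I(M2)|.
|I(U(5,10))| = sum C(10,k) for k=0..5 = 638.
|I(U(4,11))| = sum C(11,k) for k=0..4 = 562.
Total = 638 * 562 = 358556.

358556


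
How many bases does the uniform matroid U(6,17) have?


Bases of U(6,17) are all 6-element subsets of the 17-element ground set.
Number of bases = C(17,6).
C(17,6) = 12376.

12376


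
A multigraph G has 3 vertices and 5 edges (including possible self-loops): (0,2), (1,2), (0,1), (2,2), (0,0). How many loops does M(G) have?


In a graphic matroid, a loop is a self-loop edge (u,u) with rank 0.
Examining all 5 edges for self-loops...
Self-loops found: (2,2), (0,0)
Number of loops = 2.

2


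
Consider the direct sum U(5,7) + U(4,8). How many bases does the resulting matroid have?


Bases of a direct sum M1 + M2: |B| = |B(M1)| * |B(M2)|.
|B(U(5,7))| = C(7,5) = 21.
|B(U(4,8))| = C(8,4) = 70.
Total bases = 21 * 70 = 1470.

1470


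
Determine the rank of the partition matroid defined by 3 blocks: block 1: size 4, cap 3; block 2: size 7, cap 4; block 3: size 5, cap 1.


Rank of a partition matroid = sum of min(|Si|, ci) for each block.
= min(4,3) + min(7,4) + min(5,1)
= 3 + 4 + 1
= 8.

8


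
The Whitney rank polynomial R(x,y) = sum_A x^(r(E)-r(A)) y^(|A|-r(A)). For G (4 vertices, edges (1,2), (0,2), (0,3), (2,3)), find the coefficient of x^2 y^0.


R(x,y) = sum over A in 2^E of x^(r(E)-r(A)) * y^(|A|-r(A)).
G has 4 vertices, 4 edges. r(E) = 3.
Enumerate all 2^4 = 16 subsets.
Count subsets with r(E)-r(A)=2 and |A|-r(A)=0: 4.

4


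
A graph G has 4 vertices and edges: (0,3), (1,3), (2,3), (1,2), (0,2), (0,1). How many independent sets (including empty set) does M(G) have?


An independent set in a graphic matroid is an acyclic edge subset.
G has 4 vertices and 6 edges.
Enumerate all 2^6 = 64 subsets, checking for acyclicity.
Total independent sets = 38.

38


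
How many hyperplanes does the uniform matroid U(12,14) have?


Hyperplanes of U(12,14) are flats of rank 11.
In a uniform matroid, these are exactly the (11)-element subsets.
Count = (14 choose 11) = 364.

364


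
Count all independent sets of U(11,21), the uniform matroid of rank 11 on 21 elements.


Independent sets of U(11,21) are all subsets of size <= 11.
Count = (21 choose 0) + (21 choose 1) + (21 choose 2) + (21 choose 3) + (21 choose 4) + (21 choose 5) + (21 choose 6) + (21 choose 7) + (21 choose 8) + (21 choose 9) + (21 choose 10) + (21 choose 11)
     = 1 + 21 + 210 + 1330 + 5985 + 20349 + 54264 + 116280 + 203490 + 293930 + 352716 + 352716
     = 1401292.

1401292


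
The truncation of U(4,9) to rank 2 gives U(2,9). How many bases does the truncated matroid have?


Truncating U(4,9) to rank 2 gives U(2,9).
Bases of U(2,9) are all 2-element subsets of 9 elements.
Number of bases = C(9,2) = (9 * 8) / (1 * 2) = 36.

36


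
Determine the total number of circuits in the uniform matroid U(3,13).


In U(3,13), circuits are the (4)-element subsets.
Any set of 4 elements is dependent, and removing any one element gives
an independent set of size 3, so it is a minimal dependent set.
Number of circuits = C(13,4) = (13 * 12 * 11 * 10) / (1 * 2 * 3 * 4) = 715.

715


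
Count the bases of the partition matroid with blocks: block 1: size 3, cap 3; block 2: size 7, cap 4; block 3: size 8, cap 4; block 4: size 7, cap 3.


A basis picks exactly ci elements from block i.
Number of bases = product of C(|Si|, ci).
= C(3,3) * C(7,4) * C(8,4) * C(7,3)
= 1 * 35 * 70 * 35
= 85750.

85750


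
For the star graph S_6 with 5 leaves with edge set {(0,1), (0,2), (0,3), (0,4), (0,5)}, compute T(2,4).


A star on 6 vertices is a tree with 5 edges.
T(x,y) = x^(5) for any tree.
T(2,4) = 2^5 = 32.

32


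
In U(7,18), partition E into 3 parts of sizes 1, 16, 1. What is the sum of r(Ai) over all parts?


r(Ai) = min(|Ai|, 7) for each part.
Sum = min(1,7) + min(16,7) + min(1,7)
    = 1 + 7 + 1
    = 9.

9


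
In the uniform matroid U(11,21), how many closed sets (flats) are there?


Flats of U(11,21): every subset of size < 11 is a flat, plus E itself.
Count = (21 choose 0) + (21 choose 1) + (21 choose 2) + (21 choose 3) + (21 choose 4) + (21 choose 5) + (21 choose 6) + (21 choose 7) + (21 choose 8) + (21 choose 9) + (21 choose 10) + 1
     = 1 + 21 + 210 + 1330 + 5985 + 20349 + 54264 + 116280 + 203490 + 293930 + 352716 + 1
     = 1048577.

1048577


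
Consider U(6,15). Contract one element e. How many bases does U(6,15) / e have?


Contracting e from U(6,15) gives U(5,14).
Bases of U(5,14) = (14 choose 5) = 2002.

2002


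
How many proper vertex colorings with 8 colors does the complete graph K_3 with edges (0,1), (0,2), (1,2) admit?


P(K_3, k) = k(k-1)(k-2)...(k-2).
P(8) = (8) * (7) * (6) = 336.

336


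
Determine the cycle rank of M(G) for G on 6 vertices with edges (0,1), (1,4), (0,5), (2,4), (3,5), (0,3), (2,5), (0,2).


Cycle rank (nullity) = |E| - r(M) = |E| - (|V| - c).
|E| = 8, |V| = 6, c = 1.
Nullity = 8 - (6 - 1) = 8 - 5 = 3.

3


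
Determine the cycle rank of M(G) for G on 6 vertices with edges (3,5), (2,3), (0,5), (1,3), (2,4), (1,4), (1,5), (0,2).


Cycle rank (nullity) = |E| - r(M) = |E| - (|V| - c).
|E| = 8, |V| = 6, c = 1.
Nullity = 8 - (6 - 1) = 8 - 5 = 3.

3


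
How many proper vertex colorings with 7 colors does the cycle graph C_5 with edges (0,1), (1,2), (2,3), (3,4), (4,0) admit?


P(C_5, k) = (k-1)^5 + (-1)^5*(k-1).
P(7) = (6)^5 - 6
= 7776 - 6 = 7770.

7770


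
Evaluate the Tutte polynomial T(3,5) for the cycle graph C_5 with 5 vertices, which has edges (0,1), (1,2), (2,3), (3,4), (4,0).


T(C_5; x,y) = x + x^2 + ... + x^(4) + y.
T(3,5) = 3^1 + 3^2 + 3^3 + 3^4 + 5
= 3 + 9 + 27 + 81 + 5
= 125.

125


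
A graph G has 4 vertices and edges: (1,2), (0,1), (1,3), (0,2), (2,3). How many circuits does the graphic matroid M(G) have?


A circuit in a graphic matroid = edge set of a simple cycle.
G has 4 vertices and 5 edges.
Enumerating all minimal edge subsets forming cycles...
Total circuits found: 3.

3


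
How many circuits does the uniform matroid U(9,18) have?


In U(9,18), circuits are the (10)-element subsets.
Any set of 10 elements is dependent, and removing any one element gives
an independent set of size 9, so it is a minimal dependent set.
Number of circuits = C(18,10) = 43758.

43758


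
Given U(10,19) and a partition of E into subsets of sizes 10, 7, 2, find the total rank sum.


r(Ai) = min(|Ai|, 10) for each part.
Sum = min(10,10) + min(7,10) + min(2,10)
    = 10 + 7 + 2
    = 19.

19


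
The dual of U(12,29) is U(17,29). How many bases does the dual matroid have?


The dual of U(r,n) is U(n-r, n) = U(17,29).
Bases of U(17,29) are all (17)-element subsets.
|B(M*)| = (29 choose 17) = 51895935.

51895935


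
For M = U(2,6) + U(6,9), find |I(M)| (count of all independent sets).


For a direct sum, |I(M1+M2)| = |I(M1)| * |I(M2)|.
|I(U(2,6))| = sum C(6,k) for k=0..2 = 22.
|I(U(6,9))| = sum C(9,k) for k=0..6 = 466.
Total = 22 * 466 = 10252.

10252


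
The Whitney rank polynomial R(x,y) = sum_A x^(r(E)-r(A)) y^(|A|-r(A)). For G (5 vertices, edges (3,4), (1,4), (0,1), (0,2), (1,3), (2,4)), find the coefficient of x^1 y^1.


R(x,y) = sum over A in 2^E of x^(r(E)-r(A)) * y^(|A|-r(A)).
G has 5 vertices, 6 edges. r(E) = 4.
Enumerate all 2^6 = 64 subsets.
Count subsets with r(E)-r(A)=1 and |A|-r(A)=1: 4.

4


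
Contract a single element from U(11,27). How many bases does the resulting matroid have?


Contracting e from U(11,27) gives U(10,26).
Bases of U(10,26) = (26 choose 10) = 5311735.

5311735


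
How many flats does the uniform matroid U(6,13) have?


Flats of U(6,13): every subset of size < 6 is a flat, plus E itself.
Count = (13 choose 0) + (13 choose 1) + (13 choose 2) + (13 choose 3) + (13 choose 4) + (13 choose 5) + 1
     = 1 + 13 + 78 + 286 + 715 + 1287 + 1
     = 2381.

2381


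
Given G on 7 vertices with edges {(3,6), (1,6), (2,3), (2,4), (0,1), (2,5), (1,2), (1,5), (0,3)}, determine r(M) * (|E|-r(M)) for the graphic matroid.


r(M) = |V| - c = 7 - 1 = 6.
nullity = |E| - r(M) = 9 - 6 = 3.
Product = 6 * 3 = 18.

18


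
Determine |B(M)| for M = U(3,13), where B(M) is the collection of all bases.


Bases of U(3,13) are all 3-element subsets of the 13-element ground set.
Number of bases = C(13,3).
C(13,3) = 13! / (3! * 10!) = 286.

286


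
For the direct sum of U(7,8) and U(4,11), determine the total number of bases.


Bases of a direct sum M1 + M2: |B| = |B(M1)| * |B(M2)|.
|B(U(7,8))| = C(8,7) = 8.
|B(U(4,11))| = C(11,4) = 330.
Total bases = 8 * 330 = 2640.

2640


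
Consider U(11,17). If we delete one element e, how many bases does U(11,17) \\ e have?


Deleting e from U(11,17) gives U(11,16) since n > r.
Bases of U(11,16) = (16 choose 11) = 4368.

4368


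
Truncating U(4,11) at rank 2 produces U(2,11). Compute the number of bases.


Truncating U(4,11) to rank 2 gives U(2,11).
Bases of U(2,11) are all 2-element subsets of 11 elements.
Number of bases = C(11,2) = 11! / (2! * 9!) = 55.

55


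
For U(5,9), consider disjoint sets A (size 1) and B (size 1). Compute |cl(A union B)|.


|A union B| = 1 + 1 = 2 (disjoint).
In U(5,9), cl(S) = S if |S| < 5, else cl(S) = E.
Since 2 < 5, cl(A union B) = A union B.
|cl(A union B)| = 2.

2


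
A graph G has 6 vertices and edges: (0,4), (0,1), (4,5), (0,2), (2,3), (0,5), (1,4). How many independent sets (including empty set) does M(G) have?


An independent set in a graphic matroid is an acyclic edge subset.
G has 6 vertices and 7 edges.
Enumerate all 2^7 = 128 subsets, checking for acyclicity.
Total independent sets = 96.

96


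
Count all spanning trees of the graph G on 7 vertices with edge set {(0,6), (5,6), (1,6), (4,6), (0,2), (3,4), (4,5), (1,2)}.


By Kirchhoff's matrix tree theorem, the number of spanning trees equals
the determinant of any cofactor of the Laplacian matrix L.
G has 7 vertices and 8 edges.
Computing the (6 x 6) cofactor determinant gives 12.

12


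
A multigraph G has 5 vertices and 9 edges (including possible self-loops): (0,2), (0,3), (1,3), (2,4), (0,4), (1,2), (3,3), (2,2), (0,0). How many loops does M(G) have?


In a graphic matroid, a loop is a self-loop edge (u,u) with rank 0.
Examining all 9 edges for self-loops...
Self-loops found: (3,3), (2,2), (0,0)
Number of loops = 3.

3


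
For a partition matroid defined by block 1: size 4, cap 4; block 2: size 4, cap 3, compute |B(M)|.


A basis picks exactly ci elements from block i.
Number of bases = product of C(|Si|, ci).
= C(4,4) * C(4,3)
= 1 * 4
= 4.

4


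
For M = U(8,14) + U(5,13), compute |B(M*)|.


(M1+M2)* = M1* + M2*.
M1* = U(6,14), bases: C(14,6) = 3003.
M2* = U(8,13), bases: C(13,8) = 1287.
|B(M*)| = 3003 * 1287 = 3864861.

3864861


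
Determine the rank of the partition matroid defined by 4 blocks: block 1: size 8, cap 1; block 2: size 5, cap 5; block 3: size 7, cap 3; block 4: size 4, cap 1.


Rank of a partition matroid = sum of min(|Si|, ci) for each block.
= min(8,1) + min(5,5) + min(7,3) + min(4,1)
= 1 + 5 + 3 + 1
= 10.

10


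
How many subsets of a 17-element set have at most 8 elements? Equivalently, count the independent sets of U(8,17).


Independent sets of U(8,17) are all subsets of size <= 8.
Count = C(17,0) + C(17,1) + C(17,2) + C(17,3) + C(17,4) + C(17,5) + C(17,6) + C(17,7) + C(17,8)
     = 1 + 17 + 136 + 680 + 2380 + 6188 + 12376 + 19448 + 24310
     = 65536.

65536


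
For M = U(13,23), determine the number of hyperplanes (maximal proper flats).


Hyperplanes of U(13,23) are flats of rank 12.
In a uniform matroid, these are exactly the (12)-element subsets.
Count = (23 choose 12) = 1352078.

1352078


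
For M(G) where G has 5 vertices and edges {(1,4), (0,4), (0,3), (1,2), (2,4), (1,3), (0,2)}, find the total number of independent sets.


An independent set in a graphic matroid is an acyclic edge subset.
G has 5 vertices and 7 edges.
Enumerate all 2^7 = 128 subsets, checking for acyclicity.
Total independent sets = 86.

86


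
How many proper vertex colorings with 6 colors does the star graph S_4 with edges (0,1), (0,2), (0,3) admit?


P(tree, k) = k * (k-1)^(3) for any tree on 4 vertices.
P(6) = 6 * 5^3 = 6 * 125 = 750.

750


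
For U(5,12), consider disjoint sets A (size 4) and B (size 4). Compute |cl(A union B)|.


|A union B| = 4 + 4 = 8 (disjoint).
In U(5,12), cl(S) = S if |S| < 5, else cl(S) = E.
Since 8 >= 5, cl(A union B) = E.
|cl(A union B)| = 12.

12


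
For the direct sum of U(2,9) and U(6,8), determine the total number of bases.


Bases of a direct sum M1 + M2: |B| = |B(M1)| * |B(M2)|.
|B(U(2,9))| = C(9,2) = 36.
|B(U(6,8))| = C(8,6) = 28.
Total bases = 36 * 28 = 1008.

1008


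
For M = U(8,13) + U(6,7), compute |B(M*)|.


(M1+M2)* = M1* + M2*.
M1* = U(5,13), bases: C(13,5) = 1287.
M2* = U(1,7), bases: C(7,1) = 7.
|B(M*)| = 1287 * 7 = 9009.

9009


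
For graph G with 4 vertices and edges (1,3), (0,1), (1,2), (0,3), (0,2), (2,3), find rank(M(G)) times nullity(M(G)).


r(M) = |V| - c = 4 - 1 = 3.
nullity = |E| - r(M) = 6 - 3 = 3.
Product = 3 * 3 = 9.

9


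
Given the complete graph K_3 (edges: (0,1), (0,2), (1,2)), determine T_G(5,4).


T(K_3; x,y) = x^2 + x + y.
T(5,4) = 25 + 5 + 4 = 34.

34


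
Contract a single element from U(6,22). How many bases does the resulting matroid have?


Contracting e from U(6,22) gives U(5,21).
Bases of U(5,21) = C(21,5) = 21! / (5! * 16!) = 20349.

20349


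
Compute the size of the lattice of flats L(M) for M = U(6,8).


Flats of U(6,8): every subset of size < 6 is a flat, plus E itself.
Count = (8 choose 0) + (8 choose 1) + (8 choose 2) + (8 choose 3) + (8 choose 4) + (8 choose 5) + 1
     = 1 + 8 + 28 + 56 + 70 + 56 + 1
     = 220.

220


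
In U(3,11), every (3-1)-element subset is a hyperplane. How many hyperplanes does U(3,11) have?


Hyperplanes of U(3,11) are flats of rank 2.
In a uniform matroid, these are exactly the (2)-element subsets.
Count = C(11,2) = 11! / (2! * 9!) = 55.

55


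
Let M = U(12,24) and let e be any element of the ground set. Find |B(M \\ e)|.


Deleting e from U(12,24) gives U(12,23) since n > r.
Bases of U(12,23) = (23 choose 12) = 1352078.

1352078


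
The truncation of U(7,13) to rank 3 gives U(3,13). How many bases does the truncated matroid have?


Truncating U(7,13) to rank 3 gives U(3,13).
Bases of U(3,13) are all 3-element subsets of 13 elements.
Number of bases = C(13,3) = (13 * 12 * 11) / (1 * 2 * 3) = 286.

286


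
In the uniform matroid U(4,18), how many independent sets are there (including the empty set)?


Independent sets of U(4,18) are all subsets of size <= 4.
Count = C(18,0) + C(18,1) + C(18,2) + C(18,3) + C(18,4)
     = 1 + 18 + 153 + 816 + 3060
     = 4048.

4048


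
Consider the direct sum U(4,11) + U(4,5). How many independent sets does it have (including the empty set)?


For a direct sum, |I(M1+M2)| = |I(M1)| * |I(M2)|.
|I(U(4,11))| = sum C(11,k) for k=0..4 = 562.
|I(U(4,5))| = sum C(5,k) for k=0..4 = 31.
Total = 562 * 31 = 17422.

17422


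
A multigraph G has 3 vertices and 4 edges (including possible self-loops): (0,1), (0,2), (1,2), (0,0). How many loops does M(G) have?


In a graphic matroid, a loop is a self-loop edge (u,u) with rank 0.
Examining all 4 edges for self-loops...
Self-loops found: (0,0)
Number of loops = 1.

1


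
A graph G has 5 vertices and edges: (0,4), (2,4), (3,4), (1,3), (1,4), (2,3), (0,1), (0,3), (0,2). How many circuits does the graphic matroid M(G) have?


A circuit in a graphic matroid = edge set of a simple cycle.
G has 5 vertices and 9 edges.
Enumerating all minimal edge subsets forming cycles...
Total circuits found: 22.

22


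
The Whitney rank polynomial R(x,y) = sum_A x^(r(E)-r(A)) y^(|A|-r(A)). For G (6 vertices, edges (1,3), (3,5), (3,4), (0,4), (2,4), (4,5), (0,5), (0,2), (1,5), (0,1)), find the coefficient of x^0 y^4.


R(x,y) = sum over A in 2^E of x^(r(E)-r(A)) * y^(|A|-r(A)).
G has 6 vertices, 10 edges. r(E) = 5.
Enumerate all 2^10 = 1024 subsets.
Count subsets with r(E)-r(A)=0 and |A|-r(A)=4: 10.

10


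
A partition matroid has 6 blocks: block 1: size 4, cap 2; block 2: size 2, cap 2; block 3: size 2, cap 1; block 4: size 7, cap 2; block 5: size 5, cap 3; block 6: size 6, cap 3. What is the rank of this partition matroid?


Rank of a partition matroid = sum of min(|Si|, ci) for each block.
= min(4,2) + min(2,2) + min(2,1) + min(7,2) + min(5,3) + min(6,3)
= 2 + 2 + 1 + 2 + 3 + 3
= 13.

13


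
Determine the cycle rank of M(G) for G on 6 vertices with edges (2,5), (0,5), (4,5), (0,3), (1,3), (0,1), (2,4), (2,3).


Cycle rank (nullity) = |E| - r(M) = |E| - (|V| - c).
|E| = 8, |V| = 6, c = 1.
Nullity = 8 - (6 - 1) = 8 - 5 = 3.

3


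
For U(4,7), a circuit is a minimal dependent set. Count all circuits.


In U(4,7), circuits are the (5)-element subsets.
Any set of 5 elements is dependent, and removing any one element gives
an independent set of size 4, so it is a minimal dependent set.
Number of circuits = C(7,5) = 7! / (5! * 2!) = 21.

21


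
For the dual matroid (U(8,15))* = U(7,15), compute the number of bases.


The dual of U(r,n) is U(n-r, n) = U(7,15).
Bases of U(7,15) are all (7)-element subsets.
|B(M*)| = C(15,7) = 15! / (7! * 8!) = 6435.

6435
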